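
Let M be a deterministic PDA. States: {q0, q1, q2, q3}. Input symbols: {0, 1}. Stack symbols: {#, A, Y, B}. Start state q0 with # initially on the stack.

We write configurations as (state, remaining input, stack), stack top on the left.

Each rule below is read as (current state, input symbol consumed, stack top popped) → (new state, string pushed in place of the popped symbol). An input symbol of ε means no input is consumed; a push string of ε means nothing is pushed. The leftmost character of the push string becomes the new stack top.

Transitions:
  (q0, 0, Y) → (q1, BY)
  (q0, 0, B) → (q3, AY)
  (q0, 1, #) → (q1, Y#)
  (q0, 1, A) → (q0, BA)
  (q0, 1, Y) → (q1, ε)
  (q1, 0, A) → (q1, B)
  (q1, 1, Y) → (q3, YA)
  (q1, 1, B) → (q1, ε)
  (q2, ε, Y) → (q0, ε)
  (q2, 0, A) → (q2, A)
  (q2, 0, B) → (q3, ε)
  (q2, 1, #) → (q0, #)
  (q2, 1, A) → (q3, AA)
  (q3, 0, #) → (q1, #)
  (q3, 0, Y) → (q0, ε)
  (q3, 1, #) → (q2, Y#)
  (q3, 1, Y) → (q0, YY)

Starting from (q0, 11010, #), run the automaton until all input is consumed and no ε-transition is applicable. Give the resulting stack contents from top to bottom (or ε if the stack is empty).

(q0, 11010, #)
  read 1, top #: go to q1, push Y# → (q1, 1010, Y#)
  read 1, top Y: go to q3, push YA → (q3, 010, YA#)
  read 0, top Y: go to q0, push ε → (q0, 10, A#)
  read 1, top A: go to q0, push BA → (q0, 0, BA#)
  read 0, top B: go to q3, push AY → (q3, ε, AYA#)
All input consumed in state q3 with stack AYA#.

AYA#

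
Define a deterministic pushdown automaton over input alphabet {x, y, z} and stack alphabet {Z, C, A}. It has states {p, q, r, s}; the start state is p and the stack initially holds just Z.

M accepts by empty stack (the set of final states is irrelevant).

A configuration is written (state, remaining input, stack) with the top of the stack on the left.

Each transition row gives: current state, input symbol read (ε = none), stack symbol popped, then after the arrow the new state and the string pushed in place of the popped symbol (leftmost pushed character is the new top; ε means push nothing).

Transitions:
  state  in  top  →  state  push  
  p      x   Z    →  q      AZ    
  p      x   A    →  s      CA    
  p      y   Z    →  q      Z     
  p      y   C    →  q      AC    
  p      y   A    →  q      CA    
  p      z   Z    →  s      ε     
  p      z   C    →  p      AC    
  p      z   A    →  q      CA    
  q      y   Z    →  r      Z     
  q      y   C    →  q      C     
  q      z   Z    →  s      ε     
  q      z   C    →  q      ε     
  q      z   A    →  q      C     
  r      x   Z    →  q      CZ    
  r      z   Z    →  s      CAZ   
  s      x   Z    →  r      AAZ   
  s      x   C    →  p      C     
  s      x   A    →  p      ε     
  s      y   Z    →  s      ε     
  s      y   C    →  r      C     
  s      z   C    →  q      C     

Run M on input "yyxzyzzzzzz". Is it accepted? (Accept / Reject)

(p, yyxzyzzzzzz, Z) ⊢ (q, yxzyzzzzzz, Z) ⊢ (r, xzyzzzzzz, Z) ⊢ (q, zyzzzzzz, CZ) ⊢ (q, yzzzzzz, Z) ⊢ (r, zzzzzz, Z) ⊢ (s, zzzzz, CAZ) ⊢ (q, zzzz, CAZ) ⊢ (q, zzz, AZ) ⊢ (q, zz, CZ) ⊢ (q, z, Z) ⊢ (s, ε, ε)
All input consumed and the stack is empty.

Accept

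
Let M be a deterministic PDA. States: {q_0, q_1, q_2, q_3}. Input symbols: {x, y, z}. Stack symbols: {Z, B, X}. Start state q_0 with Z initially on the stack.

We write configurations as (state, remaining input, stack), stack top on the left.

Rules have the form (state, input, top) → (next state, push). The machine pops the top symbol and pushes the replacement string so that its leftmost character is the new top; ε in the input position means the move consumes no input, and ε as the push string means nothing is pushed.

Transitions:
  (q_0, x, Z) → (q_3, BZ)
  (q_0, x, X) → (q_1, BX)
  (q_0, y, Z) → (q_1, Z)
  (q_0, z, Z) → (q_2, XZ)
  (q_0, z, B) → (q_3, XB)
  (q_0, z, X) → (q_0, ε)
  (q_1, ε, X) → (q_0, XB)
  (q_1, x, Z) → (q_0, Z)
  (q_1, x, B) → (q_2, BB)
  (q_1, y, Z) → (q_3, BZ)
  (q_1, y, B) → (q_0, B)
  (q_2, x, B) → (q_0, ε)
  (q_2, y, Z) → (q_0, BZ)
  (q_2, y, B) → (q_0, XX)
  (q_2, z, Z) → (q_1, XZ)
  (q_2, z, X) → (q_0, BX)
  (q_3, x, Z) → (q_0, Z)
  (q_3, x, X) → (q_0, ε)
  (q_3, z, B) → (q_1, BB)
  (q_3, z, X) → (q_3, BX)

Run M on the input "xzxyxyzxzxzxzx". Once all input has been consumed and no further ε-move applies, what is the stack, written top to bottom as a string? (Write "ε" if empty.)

(q_0, xzxyxyzxzxzxzx, Z) ⊢ (q_3, zxyxyzxzxzxzx, BZ) ⊢ (q_1, xyxyzxzxzxzx, BBZ) ⊢ (q_2, yxyzxzxzxzx, BBBZ) ⊢ (q_0, xyzxzxzxzx, XXBBZ) ⊢ (q_1, yzxzxzxzx, BXXBBZ) ⊢ (q_0, zxzxzxzx, BXXBBZ) ⊢ (q_3, xzxzxzx, XBXXBBZ) ⊢ (q_0, zxzxzx, BXXBBZ) ⊢ (q_3, xzxzx, XBXXBBZ) ⊢ (q_0, zxzx, BXXBBZ) ⊢ (q_3, xzx, XBXXBBZ) ⊢ (q_0, zx, BXXBBZ) ⊢ (q_3, x, XBXXBBZ) ⊢ (q_0, ε, BXXBBZ)
All input consumed in state q_0 with stack BXXBBZ.

BXXBBZ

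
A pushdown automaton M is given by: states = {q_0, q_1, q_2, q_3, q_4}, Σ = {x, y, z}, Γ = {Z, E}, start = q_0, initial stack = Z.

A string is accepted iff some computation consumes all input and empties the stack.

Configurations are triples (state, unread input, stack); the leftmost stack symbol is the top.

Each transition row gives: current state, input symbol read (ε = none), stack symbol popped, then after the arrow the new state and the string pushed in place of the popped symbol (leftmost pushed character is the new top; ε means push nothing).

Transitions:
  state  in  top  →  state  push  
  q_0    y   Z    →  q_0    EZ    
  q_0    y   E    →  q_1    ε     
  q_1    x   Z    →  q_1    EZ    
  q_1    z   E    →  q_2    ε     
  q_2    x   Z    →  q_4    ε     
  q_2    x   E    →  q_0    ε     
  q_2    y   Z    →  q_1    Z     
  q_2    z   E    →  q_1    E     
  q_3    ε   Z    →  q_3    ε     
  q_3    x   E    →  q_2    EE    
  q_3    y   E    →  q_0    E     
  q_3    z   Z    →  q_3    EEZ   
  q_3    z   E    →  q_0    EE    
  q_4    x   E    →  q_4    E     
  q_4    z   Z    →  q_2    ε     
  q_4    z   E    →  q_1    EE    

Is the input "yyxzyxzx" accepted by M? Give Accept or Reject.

Accept

One accepting computation: (q_0, yyxzyxzx, Z) ⊢ (q_0, yxzyxzx, EZ) ⊢ (q_1, xzyxzx, Z) ⊢ (q_1, zyxzx, EZ) ⊢ (q_2, yxzx, Z) ⊢ (q_1, xzx, Z) ⊢ (q_1, zx, EZ) ⊢ (q_2, x, Z) ⊢ (q_4, ε, ε)
All input consumed and the stack is empty.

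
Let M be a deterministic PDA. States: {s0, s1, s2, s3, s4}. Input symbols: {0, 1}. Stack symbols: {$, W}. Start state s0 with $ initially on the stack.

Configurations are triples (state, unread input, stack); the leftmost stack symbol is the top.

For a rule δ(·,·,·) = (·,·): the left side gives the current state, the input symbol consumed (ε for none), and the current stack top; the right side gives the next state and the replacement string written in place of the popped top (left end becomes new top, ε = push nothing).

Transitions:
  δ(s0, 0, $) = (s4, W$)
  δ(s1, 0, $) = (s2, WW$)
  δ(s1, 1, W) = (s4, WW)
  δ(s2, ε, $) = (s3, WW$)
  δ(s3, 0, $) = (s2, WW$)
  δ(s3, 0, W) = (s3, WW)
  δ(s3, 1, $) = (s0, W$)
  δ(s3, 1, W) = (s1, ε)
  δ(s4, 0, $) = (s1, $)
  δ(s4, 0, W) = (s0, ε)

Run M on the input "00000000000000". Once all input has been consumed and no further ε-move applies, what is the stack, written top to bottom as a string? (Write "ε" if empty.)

$

(s0, 00000000000000, $)
  read 0, top $: go to s4, push W$ → (s4, 0000000000000, W$)
  read 0, top W: go to s0, push ε → (s0, 000000000000, $)
  read 0, top $: go to s4, push W$ → (s4, 00000000000, W$)
  read 0, top W: go to s0, push ε → (s0, 0000000000, $)
  read 0, top $: go to s4, push W$ → (s4, 000000000, W$)
  read 0, top W: go to s0, push ε → (s0, 00000000, $)
  read 0, top $: go to s4, push W$ → (s4, 0000000, W$)
  read 0, top W: go to s0, push ε → (s0, 000000, $)
  read 0, top $: go to s4, push W$ → (s4, 00000, W$)
  read 0, top W: go to s0, push ε → (s0, 0000, $)
  read 0, top $: go to s4, push W$ → (s4, 000, W$)
  read 0, top W: go to s0, push ε → (s0, 00, $)
  read 0, top $: go to s4, push W$ → (s4, 0, W$)
  read 0, top W: go to s0, push ε → (s0, ε, $)
All input consumed in state s0 with stack $.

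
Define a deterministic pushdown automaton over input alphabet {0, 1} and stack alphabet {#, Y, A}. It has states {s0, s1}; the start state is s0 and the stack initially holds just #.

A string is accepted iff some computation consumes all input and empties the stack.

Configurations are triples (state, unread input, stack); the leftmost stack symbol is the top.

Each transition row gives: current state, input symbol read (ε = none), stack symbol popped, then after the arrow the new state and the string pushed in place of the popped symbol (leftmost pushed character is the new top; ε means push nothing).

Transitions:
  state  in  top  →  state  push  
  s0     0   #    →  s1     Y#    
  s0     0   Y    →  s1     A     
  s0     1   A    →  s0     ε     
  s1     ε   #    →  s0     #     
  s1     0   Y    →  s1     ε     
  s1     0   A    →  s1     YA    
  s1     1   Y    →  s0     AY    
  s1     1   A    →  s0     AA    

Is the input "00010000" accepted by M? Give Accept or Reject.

Reject

(s0, 00010000, #) ⊢ (s1, 0010000, Y#) ⊢ (s1, 010000, #) ⊢ (s0, 010000, #) ⊢ (s1, 10000, Y#) ⊢ (s0, 0000, AY#)
No transition applies at (s0, 0000, AY#); input not fully consumed.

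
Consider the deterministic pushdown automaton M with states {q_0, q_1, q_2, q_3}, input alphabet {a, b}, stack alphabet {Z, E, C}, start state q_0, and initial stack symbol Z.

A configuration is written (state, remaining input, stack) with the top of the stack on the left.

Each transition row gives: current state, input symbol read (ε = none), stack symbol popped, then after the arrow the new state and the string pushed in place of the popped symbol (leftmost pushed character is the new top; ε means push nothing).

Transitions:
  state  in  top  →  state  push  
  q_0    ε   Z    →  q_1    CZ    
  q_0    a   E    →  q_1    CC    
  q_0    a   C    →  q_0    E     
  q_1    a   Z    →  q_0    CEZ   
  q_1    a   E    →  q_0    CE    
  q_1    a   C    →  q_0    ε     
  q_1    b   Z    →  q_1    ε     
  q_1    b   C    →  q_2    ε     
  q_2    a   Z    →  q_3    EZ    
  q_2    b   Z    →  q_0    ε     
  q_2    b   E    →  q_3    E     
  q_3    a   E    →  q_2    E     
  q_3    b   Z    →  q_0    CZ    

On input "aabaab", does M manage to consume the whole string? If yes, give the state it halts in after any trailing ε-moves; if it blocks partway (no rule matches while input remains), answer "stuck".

q_3

(q_0, aabaab, Z) ⊢ (q_1, aabaab, CZ) ⊢ (q_0, abaab, Z) ⊢ (q_1, abaab, CZ) ⊢ (q_0, baab, Z) ⊢ (q_1, baab, CZ) ⊢ (q_2, aab, Z) ⊢ (q_3, ab, EZ) ⊢ (q_2, b, EZ) ⊢ (q_3, ε, EZ)
All input consumed; M is in state q_3.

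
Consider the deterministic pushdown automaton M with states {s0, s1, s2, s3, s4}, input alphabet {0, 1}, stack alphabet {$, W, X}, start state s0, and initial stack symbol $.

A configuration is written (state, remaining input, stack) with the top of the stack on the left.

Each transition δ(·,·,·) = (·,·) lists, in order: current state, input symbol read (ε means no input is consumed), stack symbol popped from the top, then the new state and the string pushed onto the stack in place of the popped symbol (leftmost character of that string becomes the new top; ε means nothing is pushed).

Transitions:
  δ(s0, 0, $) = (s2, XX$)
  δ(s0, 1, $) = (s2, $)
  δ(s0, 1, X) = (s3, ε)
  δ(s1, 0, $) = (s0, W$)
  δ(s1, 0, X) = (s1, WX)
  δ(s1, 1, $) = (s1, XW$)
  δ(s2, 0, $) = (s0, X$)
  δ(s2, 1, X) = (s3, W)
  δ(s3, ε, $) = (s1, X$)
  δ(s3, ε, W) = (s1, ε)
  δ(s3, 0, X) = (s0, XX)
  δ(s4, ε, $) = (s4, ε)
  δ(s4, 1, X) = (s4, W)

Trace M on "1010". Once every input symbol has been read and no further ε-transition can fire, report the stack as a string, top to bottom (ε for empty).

WX$

(s0, 1010, $)
  read 1, top $: go to s2, push $ → (s2, 010, $)
  read 0, top $: go to s0, push X$ → (s0, 10, X$)
  read 1, top X: go to s3, push ε → (s3, 0, $)
  ε-move, top $: go to s1, push X$ → (s1, 0, X$)
  read 0, top X: go to s1, push WX → (s1, ε, WX$)
All input consumed in state s1 with stack WX$.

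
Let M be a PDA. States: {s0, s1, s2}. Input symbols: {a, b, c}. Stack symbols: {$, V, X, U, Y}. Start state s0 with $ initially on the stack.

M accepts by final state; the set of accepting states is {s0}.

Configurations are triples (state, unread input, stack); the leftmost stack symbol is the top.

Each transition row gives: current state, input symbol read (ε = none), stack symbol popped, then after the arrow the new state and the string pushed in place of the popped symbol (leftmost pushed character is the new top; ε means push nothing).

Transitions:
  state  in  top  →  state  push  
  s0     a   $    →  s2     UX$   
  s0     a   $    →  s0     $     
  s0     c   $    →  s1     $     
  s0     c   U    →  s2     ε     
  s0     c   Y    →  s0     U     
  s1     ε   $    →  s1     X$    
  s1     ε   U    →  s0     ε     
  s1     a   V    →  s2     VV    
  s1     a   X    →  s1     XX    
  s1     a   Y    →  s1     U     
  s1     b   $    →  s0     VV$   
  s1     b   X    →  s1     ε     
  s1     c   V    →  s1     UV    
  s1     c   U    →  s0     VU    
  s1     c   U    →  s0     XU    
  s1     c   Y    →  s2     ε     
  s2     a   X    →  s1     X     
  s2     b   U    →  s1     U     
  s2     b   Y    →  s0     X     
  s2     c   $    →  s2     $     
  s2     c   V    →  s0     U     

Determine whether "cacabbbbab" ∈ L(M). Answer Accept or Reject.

Reject

No computation consumes all input and reaches a final state.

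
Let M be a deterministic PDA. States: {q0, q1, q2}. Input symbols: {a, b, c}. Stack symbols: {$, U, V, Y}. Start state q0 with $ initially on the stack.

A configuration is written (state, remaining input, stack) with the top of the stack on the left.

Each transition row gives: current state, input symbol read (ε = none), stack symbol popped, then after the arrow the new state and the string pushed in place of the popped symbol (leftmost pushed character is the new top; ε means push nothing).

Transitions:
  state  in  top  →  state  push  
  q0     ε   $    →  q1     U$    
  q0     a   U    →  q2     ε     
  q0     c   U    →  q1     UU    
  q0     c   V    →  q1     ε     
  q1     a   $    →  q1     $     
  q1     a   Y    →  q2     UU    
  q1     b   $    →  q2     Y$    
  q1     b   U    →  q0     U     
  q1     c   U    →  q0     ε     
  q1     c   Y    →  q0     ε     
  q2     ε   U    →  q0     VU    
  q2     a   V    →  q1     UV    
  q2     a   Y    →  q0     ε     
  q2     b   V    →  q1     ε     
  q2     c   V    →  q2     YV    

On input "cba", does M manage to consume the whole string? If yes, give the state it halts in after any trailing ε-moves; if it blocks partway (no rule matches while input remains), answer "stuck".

q2

(q0, cba, $) ⊢ (q1, cba, U$) ⊢ (q0, ba, $) ⊢ (q1, ba, U$) ⊢ (q0, a, U$) ⊢ (q2, ε, $)
All input consumed; M is in state q2.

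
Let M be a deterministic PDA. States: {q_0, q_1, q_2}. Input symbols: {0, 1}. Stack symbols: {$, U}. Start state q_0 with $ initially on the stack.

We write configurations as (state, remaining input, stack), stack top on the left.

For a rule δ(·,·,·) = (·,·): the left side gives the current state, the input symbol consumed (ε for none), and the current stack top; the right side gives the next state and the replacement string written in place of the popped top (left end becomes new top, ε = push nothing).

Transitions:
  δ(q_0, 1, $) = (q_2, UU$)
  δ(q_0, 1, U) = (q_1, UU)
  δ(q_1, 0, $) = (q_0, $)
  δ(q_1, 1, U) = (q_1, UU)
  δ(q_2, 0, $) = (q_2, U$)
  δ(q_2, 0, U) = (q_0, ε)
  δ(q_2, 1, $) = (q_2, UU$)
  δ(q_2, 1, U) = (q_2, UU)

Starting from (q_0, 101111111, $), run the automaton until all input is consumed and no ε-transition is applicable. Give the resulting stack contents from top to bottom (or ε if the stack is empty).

UUUUUUUU$

(q_0, 101111111, $)
  read 1, top $: go to q_2, push UU$ → (q_2, 01111111, UU$)
  read 0, top U: go to q_0, push ε → (q_0, 1111111, U$)
  read 1, top U: go to q_1, push UU → (q_1, 111111, UU$)
  read 1, top U: go to q_1, push UU → (q_1, 11111, UUU$)
  read 1, top U: go to q_1, push UU → (q_1, 1111, UUUU$)
  read 1, top U: go to q_1, push UU → (q_1, 111, UUUUU$)
  read 1, top U: go to q_1, push UU → (q_1, 11, UUUUUU$)
  read 1, top U: go to q_1, push UU → (q_1, 1, UUUUUUU$)
  read 1, top U: go to q_1, push UU → (q_1, ε, UUUUUUUU$)
All input consumed in state q_1 with stack UUUUUUUU$.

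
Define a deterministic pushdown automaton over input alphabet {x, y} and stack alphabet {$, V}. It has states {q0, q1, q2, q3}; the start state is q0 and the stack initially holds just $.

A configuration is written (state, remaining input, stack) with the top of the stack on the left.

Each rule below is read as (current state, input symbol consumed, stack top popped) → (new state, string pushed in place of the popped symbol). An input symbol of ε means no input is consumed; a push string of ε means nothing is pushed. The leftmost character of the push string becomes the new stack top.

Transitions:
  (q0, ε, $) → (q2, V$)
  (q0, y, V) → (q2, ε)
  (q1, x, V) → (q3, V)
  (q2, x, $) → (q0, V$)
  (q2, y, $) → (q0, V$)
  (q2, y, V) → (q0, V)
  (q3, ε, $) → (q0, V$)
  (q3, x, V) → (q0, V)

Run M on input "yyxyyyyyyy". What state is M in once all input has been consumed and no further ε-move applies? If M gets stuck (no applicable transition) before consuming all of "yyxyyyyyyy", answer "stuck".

(q0, yyxyyyyyyy, $)
  ε-move, top $: go to q2, push V$ → (q2, yyxyyyyyyy, V$)
  read y, top V: go to q0, push V → (q0, yxyyyyyyy, V$)
  read y, top V: go to q2, push ε → (q2, xyyyyyyy, $)
  read x, top $: go to q0, push V$ → (q0, yyyyyyy, V$)
  read y, top V: go to q2, push ε → (q2, yyyyyy, $)
  read y, top $: go to q0, push V$ → (q0, yyyyy, V$)
  read y, top V: go to q2, push ε → (q2, yyyy, $)
  read y, top $: go to q0, push V$ → (q0, yyy, V$)
  read y, top V: go to q2, push ε → (q2, yy, $)
  read y, top $: go to q0, push V$ → (q0, y, V$)
  read y, top V: go to q2, push ε → (q2, ε, $)
All input consumed; M is in state q2.

q2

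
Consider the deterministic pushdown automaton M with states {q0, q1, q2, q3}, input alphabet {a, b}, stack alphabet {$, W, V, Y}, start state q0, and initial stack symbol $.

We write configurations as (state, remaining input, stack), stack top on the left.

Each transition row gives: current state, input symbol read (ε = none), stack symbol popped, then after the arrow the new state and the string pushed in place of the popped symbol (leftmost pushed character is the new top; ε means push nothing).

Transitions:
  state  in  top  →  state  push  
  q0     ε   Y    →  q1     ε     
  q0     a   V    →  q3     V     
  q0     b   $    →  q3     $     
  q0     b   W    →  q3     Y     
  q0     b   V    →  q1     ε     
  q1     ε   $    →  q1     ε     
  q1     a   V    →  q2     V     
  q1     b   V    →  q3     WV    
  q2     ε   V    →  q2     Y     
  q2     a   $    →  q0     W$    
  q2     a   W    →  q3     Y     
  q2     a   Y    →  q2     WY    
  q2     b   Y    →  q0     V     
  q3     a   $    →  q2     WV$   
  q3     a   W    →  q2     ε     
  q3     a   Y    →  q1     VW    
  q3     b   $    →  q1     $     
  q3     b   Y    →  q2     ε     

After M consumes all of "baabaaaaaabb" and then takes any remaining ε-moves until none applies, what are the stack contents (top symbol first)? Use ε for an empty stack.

(q0, baabaaaaaabb, $)
  read b, top $: go to q3, push $ → (q3, aabaaaaaabb, $)
  read a, top $: go to q2, push WV$ → (q2, abaaaaaabb, WV$)
  read a, top W: go to q3, push Y → (q3, baaaaaabb, YV$)
  read b, top Y: go to q2, push ε → (q2, aaaaaabb, V$)
  ε-move, top V: go to q2, push Y → (q2, aaaaaabb, Y$)
  read a, top Y: go to q2, push WY → (q2, aaaaabb, WY$)
  read a, top W: go to q3, push Y → (q3, aaaabb, YY$)
  read a, top Y: go to q1, push VW → (q1, aaabb, VWY$)
  read a, top V: go to q2, push V → (q2, aabb, VWY$)
  ε-move, top V: go to q2, push Y → (q2, aabb, YWY$)
  read a, top Y: go to q2, push WY → (q2, abb, WYWY$)
  read a, top W: go to q3, push Y → (q3, bb, YYWY$)
  read b, top Y: go to q2, push ε → (q2, b, YWY$)
  read b, top Y: go to q0, push V → (q0, ε, VWY$)
All input consumed in state q0 with stack VWY$.

VWY$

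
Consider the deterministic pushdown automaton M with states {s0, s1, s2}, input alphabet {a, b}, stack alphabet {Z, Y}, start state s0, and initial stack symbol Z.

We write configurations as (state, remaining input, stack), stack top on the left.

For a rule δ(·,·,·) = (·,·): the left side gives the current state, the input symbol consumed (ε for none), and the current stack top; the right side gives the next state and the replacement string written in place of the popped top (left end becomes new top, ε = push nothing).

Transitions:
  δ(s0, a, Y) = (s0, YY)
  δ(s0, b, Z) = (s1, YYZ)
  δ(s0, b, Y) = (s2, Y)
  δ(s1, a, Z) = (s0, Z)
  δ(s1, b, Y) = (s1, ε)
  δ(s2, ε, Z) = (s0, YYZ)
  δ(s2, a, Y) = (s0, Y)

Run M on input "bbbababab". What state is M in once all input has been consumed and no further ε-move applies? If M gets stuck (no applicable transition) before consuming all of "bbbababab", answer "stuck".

(s0, bbbababab, Z)
  read b, top Z: go to s1, push YYZ → (s1, bbababab, YYZ)
  read b, top Y: go to s1, push ε → (s1, bababab, YZ)
  read b, top Y: go to s1, push ε → (s1, ababab, Z)
  read a, top Z: go to s0, push Z → (s0, babab, Z)
  read b, top Z: go to s1, push YYZ → (s1, abab, YYZ)
No transition for (s1, a, top Y); M blocks with input abab remaining.

stuck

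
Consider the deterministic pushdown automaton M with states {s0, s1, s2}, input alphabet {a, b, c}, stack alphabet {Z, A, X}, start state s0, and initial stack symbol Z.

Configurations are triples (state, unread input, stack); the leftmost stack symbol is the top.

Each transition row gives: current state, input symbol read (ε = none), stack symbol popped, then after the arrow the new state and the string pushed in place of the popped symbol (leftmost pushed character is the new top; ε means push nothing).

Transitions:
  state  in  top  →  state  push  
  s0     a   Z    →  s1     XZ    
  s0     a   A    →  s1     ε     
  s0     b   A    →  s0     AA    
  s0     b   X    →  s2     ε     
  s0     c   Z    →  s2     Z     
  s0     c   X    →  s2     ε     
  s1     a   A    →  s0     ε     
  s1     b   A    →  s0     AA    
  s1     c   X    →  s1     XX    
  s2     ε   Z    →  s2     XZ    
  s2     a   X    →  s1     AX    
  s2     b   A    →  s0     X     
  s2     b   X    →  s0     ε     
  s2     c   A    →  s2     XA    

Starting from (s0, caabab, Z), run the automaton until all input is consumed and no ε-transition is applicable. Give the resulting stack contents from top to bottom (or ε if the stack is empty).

(s0, caabab, Z)
  read c, top Z: go to s2, push Z → (s2, aabab, Z)
  ε-move, top Z: go to s2, push XZ → (s2, aabab, XZ)
  read a, top X: go to s1, push AX → (s1, abab, AXZ)
  read a, top A: go to s0, push ε → (s0, bab, XZ)
  read b, top X: go to s2, push ε → (s2, ab, Z)
  ε-move, top Z: go to s2, push XZ → (s2, ab, XZ)
  read a, top X: go to s1, push AX → (s1, b, AXZ)
  read b, top A: go to s0, push AA → (s0, ε, AAXZ)
All input consumed in state s0 with stack AAXZ.

AAXZ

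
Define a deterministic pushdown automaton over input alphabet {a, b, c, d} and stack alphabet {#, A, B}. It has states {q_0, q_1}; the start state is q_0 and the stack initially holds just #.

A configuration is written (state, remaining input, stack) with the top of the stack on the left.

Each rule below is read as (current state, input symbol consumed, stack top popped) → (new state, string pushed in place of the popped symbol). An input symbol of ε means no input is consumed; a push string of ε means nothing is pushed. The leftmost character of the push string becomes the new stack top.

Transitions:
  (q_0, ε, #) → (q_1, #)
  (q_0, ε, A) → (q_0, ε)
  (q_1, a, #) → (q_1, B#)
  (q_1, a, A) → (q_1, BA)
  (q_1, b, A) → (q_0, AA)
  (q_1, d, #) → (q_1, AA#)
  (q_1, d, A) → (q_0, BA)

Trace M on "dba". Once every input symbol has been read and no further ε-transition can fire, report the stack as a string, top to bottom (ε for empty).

B#

(q_0, dba, #)
  ε-move, top #: go to q_1, push # → (q_1, dba, #)
  read d, top #: go to q_1, push AA# → (q_1, ba, AA#)
  read b, top A: go to q_0, push AA → (q_0, a, AAA#)
  ε-move, top A: go to q_0, push ε → (q_0, a, AA#)
  ε-move, top A: go to q_0, push ε → (q_0, a, A#)
  ε-move, top A: go to q_0, push ε → (q_0, a, #)
  ε-move, top #: go to q_1, push # → (q_1, a, #)
  read a, top #: go to q_1, push B# → (q_1, ε, B#)
All input consumed in state q_1 with stack B#.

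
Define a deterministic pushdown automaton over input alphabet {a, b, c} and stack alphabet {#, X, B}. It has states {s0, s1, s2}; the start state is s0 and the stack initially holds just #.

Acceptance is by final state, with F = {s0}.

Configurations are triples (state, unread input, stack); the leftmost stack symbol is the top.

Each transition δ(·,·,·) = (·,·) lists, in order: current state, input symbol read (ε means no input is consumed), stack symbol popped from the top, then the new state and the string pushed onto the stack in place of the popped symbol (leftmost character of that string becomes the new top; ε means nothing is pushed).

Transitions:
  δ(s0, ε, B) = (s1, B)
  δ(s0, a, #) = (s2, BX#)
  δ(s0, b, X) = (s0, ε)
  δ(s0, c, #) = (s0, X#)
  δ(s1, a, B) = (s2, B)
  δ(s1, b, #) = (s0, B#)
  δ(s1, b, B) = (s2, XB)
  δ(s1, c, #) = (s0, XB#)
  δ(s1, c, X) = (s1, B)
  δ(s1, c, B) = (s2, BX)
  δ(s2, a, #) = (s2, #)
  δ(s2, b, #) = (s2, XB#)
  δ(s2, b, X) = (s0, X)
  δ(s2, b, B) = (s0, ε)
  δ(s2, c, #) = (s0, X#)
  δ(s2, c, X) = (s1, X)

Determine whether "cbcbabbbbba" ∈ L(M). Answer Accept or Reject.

Reject

(s0, cbcbabbbbba, #)
  read c, top #: go to s0, push X# → (s0, bcbabbbbba, X#)
  read b, top X: go to s0, push ε → (s0, cbabbbbba, #)
  read c, top #: go to s0, push X# → (s0, babbbbba, X#)
  read b, top X: go to s0, push ε → (s0, abbbbba, #)
  read a, top #: go to s2, push BX# → (s2, bbbbba, BX#)
  read b, top B: go to s0, push ε → (s0, bbbba, X#)
  read b, top X: go to s0, push ε → (s0, bbba, #)
No transition applies at (s0, bbba, #); input not fully consumed.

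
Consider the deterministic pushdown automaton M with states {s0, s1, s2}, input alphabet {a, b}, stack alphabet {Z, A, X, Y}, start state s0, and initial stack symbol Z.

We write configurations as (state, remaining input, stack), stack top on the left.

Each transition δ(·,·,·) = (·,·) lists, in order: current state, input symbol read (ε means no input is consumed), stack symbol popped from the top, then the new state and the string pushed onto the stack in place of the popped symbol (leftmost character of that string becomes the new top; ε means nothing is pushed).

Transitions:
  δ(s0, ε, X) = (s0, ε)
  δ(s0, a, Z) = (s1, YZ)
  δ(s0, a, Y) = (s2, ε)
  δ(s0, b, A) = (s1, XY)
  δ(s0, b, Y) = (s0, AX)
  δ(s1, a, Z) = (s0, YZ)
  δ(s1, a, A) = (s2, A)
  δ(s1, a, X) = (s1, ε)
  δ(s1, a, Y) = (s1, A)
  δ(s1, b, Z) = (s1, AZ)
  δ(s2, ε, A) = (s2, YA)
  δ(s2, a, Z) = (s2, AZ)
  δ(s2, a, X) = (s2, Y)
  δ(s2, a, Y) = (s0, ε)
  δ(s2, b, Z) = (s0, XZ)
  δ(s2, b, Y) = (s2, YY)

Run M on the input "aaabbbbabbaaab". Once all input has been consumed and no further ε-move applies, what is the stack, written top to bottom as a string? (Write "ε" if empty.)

YYAXYYYAZ

(s0, aaabbbbabbaaab, Z) ⊢ (s1, aabbbbabbaaab, YZ) ⊢ (s1, abbbbabbaaab, AZ) ⊢ (s2, bbbbabbaaab, AZ) ⊢ (s2, bbbbabbaaab, YAZ) ⊢ (s2, bbbabbaaab, YYAZ) ⊢ (s2, bbabbaaab, YYYAZ) ⊢ (s2, babbaaab, YYYYAZ) ⊢ (s2, abbaaab, YYYYYAZ) ⊢ (s0, bbaaab, YYYYAZ) ⊢ (s0, baaab, AXYYYAZ) ⊢ (s1, aaab, XYXYYYAZ) ⊢ (s1, aab, YXYYYAZ) ⊢ (s1, ab, AXYYYAZ) ⊢ (s2, b, AXYYYAZ) ⊢ (s2, b, YAXYYYAZ) ⊢ (s2, ε, YYAXYYYAZ)
All input consumed in state s2 with stack YYAXYYYAZ.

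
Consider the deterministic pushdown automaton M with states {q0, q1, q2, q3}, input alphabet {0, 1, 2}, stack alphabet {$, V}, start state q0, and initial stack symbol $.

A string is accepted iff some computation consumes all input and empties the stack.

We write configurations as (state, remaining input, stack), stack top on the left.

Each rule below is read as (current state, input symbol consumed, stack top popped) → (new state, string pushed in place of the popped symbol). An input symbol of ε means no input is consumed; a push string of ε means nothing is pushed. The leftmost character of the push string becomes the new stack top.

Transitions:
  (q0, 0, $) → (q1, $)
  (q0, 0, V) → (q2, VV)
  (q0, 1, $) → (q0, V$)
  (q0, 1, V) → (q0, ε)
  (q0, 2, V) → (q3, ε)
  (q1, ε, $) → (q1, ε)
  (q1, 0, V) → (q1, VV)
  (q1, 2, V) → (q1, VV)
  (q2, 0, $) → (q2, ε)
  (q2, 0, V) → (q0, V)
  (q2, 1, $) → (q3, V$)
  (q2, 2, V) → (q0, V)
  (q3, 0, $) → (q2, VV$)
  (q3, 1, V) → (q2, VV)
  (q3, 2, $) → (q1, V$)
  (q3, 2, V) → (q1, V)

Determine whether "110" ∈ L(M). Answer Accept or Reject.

Accept

(q0, 110, $)
  read 1, top $: go to q0, push V$ → (q0, 10, V$)
  read 1, top V: go to q0, push ε → (q0, 0, $)
  read 0, top $: go to q1, push $ → (q1, ε, $)
  ε-move, top $: go to q1, push ε → (q1, ε, ε)
All input consumed and the stack is empty.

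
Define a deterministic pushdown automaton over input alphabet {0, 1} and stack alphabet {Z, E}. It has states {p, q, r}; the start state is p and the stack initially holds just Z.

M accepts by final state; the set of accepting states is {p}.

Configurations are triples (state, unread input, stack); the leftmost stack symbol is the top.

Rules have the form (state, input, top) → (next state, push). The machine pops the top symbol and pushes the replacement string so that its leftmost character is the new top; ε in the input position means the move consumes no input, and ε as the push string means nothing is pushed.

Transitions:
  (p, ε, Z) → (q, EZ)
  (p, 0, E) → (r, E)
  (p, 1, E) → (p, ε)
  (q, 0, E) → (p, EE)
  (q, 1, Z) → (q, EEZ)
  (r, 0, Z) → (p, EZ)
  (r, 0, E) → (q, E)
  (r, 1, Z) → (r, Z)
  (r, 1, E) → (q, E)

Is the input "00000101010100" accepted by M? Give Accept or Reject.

(p, 00000101010100, Z)
  ε-move, top Z: go to q, push EZ → (q, 00000101010100, EZ)
  read 0, top E: go to p, push EE → (p, 0000101010100, EEZ)
  read 0, top E: go to r, push E → (r, 000101010100, EEZ)
  read 0, top E: go to q, push E → (q, 00101010100, EEZ)
  read 0, top E: go to p, push EE → (p, 0101010100, EEEZ)
  read 0, top E: go to r, push E → (r, 101010100, EEEZ)
  read 1, top E: go to q, push E → (q, 01010100, EEEZ)
  read 0, top E: go to p, push EE → (p, 1010100, EEEEZ)
  read 1, top E: go to p, push ε → (p, 010100, EEEZ)
  read 0, top E: go to r, push E → (r, 10100, EEEZ)
  read 1, top E: go to q, push E → (q, 0100, EEEZ)
  read 0, top E: go to p, push EE → (p, 100, EEEEZ)
  read 1, top E: go to p, push ε → (p, 00, EEEZ)
  read 0, top E: go to r, push E → (r, 0, EEEZ)
  read 0, top E: go to q, push E → (q, ε, EEEZ)
All input consumed; state q ∉ F and no further ε-move applies.

Reject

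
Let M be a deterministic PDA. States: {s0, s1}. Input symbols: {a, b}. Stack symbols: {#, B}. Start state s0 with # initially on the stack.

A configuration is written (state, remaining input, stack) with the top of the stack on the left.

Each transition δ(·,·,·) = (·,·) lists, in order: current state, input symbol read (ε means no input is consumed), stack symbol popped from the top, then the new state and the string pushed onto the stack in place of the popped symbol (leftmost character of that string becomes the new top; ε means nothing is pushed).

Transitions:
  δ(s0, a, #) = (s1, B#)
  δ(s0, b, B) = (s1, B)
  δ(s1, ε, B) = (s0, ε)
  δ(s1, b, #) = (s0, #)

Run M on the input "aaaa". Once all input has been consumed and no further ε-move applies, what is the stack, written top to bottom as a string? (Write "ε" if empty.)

(s0, aaaa, #)
  read a, top #: go to s1, push B# → (s1, aaa, B#)
  ε-move, top B: go to s0, push ε → (s0, aaa, #)
  read a, top #: go to s1, push B# → (s1, aa, B#)
  ε-move, top B: go to s0, push ε → (s0, aa, #)
  read a, top #: go to s1, push B# → (s1, a, B#)
  ε-move, top B: go to s0, push ε → (s0, a, #)
  read a, top #: go to s1, push B# → (s1, ε, B#)
  ε-move, top B: go to s0, push ε → (s0, ε, #)
All input consumed in state s0 with stack #.

#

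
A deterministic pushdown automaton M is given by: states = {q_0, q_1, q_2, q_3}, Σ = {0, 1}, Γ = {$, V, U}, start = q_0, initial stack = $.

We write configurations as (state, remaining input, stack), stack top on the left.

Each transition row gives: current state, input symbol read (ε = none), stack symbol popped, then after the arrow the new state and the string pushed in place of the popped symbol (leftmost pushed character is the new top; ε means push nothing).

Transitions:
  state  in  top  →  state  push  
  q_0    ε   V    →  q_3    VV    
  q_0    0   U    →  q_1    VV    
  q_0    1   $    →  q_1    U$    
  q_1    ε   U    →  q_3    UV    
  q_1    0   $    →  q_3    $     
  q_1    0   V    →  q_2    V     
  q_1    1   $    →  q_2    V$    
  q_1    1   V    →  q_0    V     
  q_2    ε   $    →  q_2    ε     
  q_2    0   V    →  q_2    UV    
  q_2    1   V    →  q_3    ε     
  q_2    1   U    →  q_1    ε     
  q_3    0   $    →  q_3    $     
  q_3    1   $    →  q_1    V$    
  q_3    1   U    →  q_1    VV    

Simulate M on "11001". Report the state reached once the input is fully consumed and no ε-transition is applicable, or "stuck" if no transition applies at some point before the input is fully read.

(q_0, 11001, $)
  read 1, top $: go to q_1, push U$ → (q_1, 1001, U$)
  ε-move, top U: go to q_3, push UV → (q_3, 1001, UV$)
  read 1, top U: go to q_1, push VV → (q_1, 001, VVV$)
  read 0, top V: go to q_2, push V → (q_2, 01, VVV$)
  read 0, top V: go to q_2, push UV → (q_2, 1, UVVV$)
  read 1, top U: go to q_1, push ε → (q_1, ε, VVV$)
All input consumed; M is in state q_1.

q_1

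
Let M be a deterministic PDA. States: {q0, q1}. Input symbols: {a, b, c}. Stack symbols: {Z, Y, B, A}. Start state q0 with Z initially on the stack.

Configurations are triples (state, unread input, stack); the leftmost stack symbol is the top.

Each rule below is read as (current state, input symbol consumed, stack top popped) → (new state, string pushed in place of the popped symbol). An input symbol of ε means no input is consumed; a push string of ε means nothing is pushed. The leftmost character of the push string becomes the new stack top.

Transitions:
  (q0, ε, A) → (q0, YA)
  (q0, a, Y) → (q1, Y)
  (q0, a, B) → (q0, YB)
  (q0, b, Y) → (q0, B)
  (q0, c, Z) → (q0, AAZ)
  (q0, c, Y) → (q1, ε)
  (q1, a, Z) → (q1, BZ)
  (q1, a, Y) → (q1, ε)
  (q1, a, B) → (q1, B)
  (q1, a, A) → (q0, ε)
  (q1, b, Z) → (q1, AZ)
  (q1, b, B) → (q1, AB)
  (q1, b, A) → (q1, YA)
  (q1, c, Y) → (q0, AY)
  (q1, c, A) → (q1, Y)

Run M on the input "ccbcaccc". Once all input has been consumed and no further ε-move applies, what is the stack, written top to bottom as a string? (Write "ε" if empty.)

(q0, ccbcaccc, Z) ⊢ (q0, cbcaccc, AAZ) ⊢ (q0, cbcaccc, YAAZ) ⊢ (q1, bcaccc, AAZ) ⊢ (q1, caccc, YAAZ) ⊢ (q0, accc, AYAAZ) ⊢ (q0, accc, YAYAAZ) ⊢ (q1, ccc, YAYAAZ) ⊢ (q0, cc, AYAYAAZ) ⊢ (q0, cc, YAYAYAAZ) ⊢ (q1, c, AYAYAAZ) ⊢ (q1, ε, YYAYAAZ)
All input consumed in state q1 with stack YYAYAAZ.

YYAYAAZ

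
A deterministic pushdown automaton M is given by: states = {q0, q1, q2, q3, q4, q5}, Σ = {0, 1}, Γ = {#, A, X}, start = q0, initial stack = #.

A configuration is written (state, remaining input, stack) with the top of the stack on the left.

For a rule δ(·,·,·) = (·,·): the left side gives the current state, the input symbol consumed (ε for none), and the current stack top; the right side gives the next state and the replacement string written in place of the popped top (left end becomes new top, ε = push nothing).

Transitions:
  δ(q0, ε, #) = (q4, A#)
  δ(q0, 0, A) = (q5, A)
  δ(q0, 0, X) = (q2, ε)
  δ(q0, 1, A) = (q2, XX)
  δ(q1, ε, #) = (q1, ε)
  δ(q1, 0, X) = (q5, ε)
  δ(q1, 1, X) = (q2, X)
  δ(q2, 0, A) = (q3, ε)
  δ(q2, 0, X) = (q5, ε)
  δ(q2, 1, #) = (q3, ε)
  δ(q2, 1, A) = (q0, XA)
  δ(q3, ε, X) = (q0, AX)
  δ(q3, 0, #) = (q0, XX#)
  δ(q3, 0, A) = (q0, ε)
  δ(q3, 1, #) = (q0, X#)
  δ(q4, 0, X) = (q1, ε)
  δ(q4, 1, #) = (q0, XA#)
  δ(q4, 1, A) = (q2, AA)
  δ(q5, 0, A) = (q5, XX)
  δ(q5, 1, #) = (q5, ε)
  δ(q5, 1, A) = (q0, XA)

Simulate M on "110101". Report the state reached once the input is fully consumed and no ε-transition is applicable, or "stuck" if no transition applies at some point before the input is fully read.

(q0, 110101, #) ⊢ (q4, 110101, A#) ⊢ (q2, 10101, AA#) ⊢ (q0, 0101, XAA#) ⊢ (q2, 101, AA#) ⊢ (q0, 01, XAA#) ⊢ (q2, 1, AA#) ⊢ (q0, ε, XAA#)
All input consumed; M is in state q0.

q0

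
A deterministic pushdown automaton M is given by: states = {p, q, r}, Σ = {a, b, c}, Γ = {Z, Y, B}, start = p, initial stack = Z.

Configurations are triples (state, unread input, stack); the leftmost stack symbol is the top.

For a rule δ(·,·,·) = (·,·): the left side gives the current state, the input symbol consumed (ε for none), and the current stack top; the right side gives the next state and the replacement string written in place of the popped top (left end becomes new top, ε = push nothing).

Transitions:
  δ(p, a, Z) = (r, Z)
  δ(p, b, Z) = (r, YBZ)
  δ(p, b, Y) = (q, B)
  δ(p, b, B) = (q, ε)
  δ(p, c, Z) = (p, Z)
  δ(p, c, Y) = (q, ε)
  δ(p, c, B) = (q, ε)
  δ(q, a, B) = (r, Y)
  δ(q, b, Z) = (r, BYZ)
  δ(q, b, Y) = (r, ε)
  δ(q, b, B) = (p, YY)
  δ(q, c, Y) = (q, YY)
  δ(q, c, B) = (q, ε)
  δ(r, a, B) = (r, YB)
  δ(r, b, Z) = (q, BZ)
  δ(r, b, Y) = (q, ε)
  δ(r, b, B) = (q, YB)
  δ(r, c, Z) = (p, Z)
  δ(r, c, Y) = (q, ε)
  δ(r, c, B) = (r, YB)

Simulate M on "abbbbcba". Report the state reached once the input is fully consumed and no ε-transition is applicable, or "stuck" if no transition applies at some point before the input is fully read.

stuck

(p, abbbbcba, Z)
  read a, top Z: go to r, push Z → (r, bbbbcba, Z)
  read b, top Z: go to q, push BZ → (q, bbbcba, BZ)
  read b, top B: go to p, push YY → (p, bbcba, YYZ)
  read b, top Y: go to q, push B → (q, bcba, BYZ)
  read b, top B: go to p, push YY → (p, cba, YYYZ)
  read c, top Y: go to q, push ε → (q, ba, YYZ)
  read b, top Y: go to r, push ε → (r, a, YZ)
No transition for (r, a, top Y); M blocks with input a remaining.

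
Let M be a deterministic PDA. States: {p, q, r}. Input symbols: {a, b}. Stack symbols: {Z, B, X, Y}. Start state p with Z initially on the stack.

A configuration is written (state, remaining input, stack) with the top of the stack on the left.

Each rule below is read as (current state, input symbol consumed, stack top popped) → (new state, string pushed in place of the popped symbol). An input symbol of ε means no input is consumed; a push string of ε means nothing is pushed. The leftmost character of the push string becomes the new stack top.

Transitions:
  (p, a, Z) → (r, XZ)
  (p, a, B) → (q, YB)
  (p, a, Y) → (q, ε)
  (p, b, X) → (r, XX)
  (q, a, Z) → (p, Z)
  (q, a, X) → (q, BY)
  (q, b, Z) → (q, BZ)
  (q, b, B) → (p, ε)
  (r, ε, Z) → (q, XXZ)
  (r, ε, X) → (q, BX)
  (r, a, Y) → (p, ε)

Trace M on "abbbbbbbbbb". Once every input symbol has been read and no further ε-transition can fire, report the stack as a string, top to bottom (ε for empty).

BXXXXXXZ

(p, abbbbbbbbbb, Z)
  read a, top Z: go to r, push XZ → (r, bbbbbbbbbb, XZ)
  ε-move, top X: go to q, push BX → (q, bbbbbbbbbb, BXZ)
  read b, top B: go to p, push ε → (p, bbbbbbbbb, XZ)
  read b, top X: go to r, push XX → (r, bbbbbbbb, XXZ)
  ε-move, top X: go to q, push BX → (q, bbbbbbbb, BXXZ)
  read b, top B: go to p, push ε → (p, bbbbbbb, XXZ)
  read b, top X: go to r, push XX → (r, bbbbbb, XXXZ)
  ε-move, top X: go to q, push BX → (q, bbbbbb, BXXXZ)
  read b, top B: go to p, push ε → (p, bbbbb, XXXZ)
  read b, top X: go to r, push XX → (r, bbbb, XXXXZ)
  ε-move, top X: go to q, push BX → (q, bbbb, BXXXXZ)
  read b, top B: go to p, push ε → (p, bbb, XXXXZ)
  read b, top X: go to r, push XX → (r, bb, XXXXXZ)
  ε-move, top X: go to q, push BX → (q, bb, BXXXXXZ)
  read b, top B: go to p, push ε → (p, b, XXXXXZ)
  read b, top X: go to r, push XX → (r, ε, XXXXXXZ)
  ε-move, top X: go to q, push BX → (q, ε, BXXXXXXZ)
All input consumed in state q with stack BXXXXXXZ.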